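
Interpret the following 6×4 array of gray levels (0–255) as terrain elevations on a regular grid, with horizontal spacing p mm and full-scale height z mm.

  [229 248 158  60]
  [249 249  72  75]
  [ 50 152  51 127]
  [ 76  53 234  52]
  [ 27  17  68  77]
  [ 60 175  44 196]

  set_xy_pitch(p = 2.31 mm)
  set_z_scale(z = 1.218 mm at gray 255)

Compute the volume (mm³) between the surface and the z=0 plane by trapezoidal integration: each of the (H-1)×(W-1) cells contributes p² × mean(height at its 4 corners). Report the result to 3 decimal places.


height_mm = gray/255 × 1.218; cell vol = 2.31² × mean(4 corners)
unit = 2.31² × 1.218 / (4×255) = 0.00637193 mm³ per gray-sum
row 0: Σ corner-gray over 3 cells = 2067  → 13.1708
row 1: Σ corner-gray over 3 cells = 1549  → 9.8701
row 2: Σ corner-gray over 3 cells = 1285  → 8.1879
row 3: Σ corner-gray over 3 cells = 976  → 6.2190
row 4: Σ corner-gray over 3 cells = 968  → 6.1680
Σ rows: total corner-gray = 6845  → 43.6159 mm³

43.616


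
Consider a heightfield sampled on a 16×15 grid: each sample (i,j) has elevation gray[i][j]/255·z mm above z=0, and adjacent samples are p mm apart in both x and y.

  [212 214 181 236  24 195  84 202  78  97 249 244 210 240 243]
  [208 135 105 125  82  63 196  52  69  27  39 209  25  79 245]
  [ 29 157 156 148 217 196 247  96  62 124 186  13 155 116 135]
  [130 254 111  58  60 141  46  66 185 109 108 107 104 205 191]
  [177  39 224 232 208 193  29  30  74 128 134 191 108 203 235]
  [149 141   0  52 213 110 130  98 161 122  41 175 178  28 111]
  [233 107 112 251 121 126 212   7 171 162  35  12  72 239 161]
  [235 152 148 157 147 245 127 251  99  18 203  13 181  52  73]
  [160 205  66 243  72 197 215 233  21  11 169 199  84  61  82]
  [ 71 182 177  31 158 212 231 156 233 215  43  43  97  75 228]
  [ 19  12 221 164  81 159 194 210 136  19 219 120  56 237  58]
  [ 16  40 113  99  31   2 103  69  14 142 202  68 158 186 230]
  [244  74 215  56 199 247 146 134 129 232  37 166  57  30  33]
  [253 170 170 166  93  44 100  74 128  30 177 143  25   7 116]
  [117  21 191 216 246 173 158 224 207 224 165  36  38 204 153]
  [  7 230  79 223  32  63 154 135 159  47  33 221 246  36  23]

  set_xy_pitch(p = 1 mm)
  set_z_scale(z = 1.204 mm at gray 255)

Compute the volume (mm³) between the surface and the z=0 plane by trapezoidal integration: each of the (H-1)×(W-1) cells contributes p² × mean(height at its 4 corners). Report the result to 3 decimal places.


height_mm = gray/255 × 1.204; cell vol = 1² × mean(4 corners)
unit = 1² × 1.204 / (4×255) = 0.00118039 mm³ per gray-sum
row 0: Σ corner-gray over 14 cells = 7828  → 9.2401
row 1: Σ corner-gray over 14 cells = 6775  → 7.9972
row 2: Σ corner-gray over 14 cells = 7339  → 8.6629
row 3: Σ corner-gray over 14 cells = 7427  → 8.7668
row 4: Σ corner-gray over 14 cells = 7156  → 8.4469
row 5: Σ corner-gray over 14 cells = 6806  → 8.0337
row 6: Σ corner-gray over 14 cells = 7542  → 8.9025
row 7: Σ corner-gray over 14 cells = 7688  → 9.0749
row 8: Σ corner-gray over 14 cells = 7799  → 9.2059
row 9: Σ corner-gray over 14 cells = 7738  → 9.1339
row 10: Σ corner-gray over 14 cells = 6433  → 7.5935
row 11: Σ corner-gray over 14 cells = 6421  → 7.5793
row 12: Σ corner-gray over 14 cells = 6744  → 7.9606
row 13: Σ corner-gray over 14 cells = 7499  → 8.8518
row 14: Σ corner-gray over 14 cells = 7822  → 9.2330
Σ rows: total corner-gray = 109017  → 128.6828 mm³

128.683


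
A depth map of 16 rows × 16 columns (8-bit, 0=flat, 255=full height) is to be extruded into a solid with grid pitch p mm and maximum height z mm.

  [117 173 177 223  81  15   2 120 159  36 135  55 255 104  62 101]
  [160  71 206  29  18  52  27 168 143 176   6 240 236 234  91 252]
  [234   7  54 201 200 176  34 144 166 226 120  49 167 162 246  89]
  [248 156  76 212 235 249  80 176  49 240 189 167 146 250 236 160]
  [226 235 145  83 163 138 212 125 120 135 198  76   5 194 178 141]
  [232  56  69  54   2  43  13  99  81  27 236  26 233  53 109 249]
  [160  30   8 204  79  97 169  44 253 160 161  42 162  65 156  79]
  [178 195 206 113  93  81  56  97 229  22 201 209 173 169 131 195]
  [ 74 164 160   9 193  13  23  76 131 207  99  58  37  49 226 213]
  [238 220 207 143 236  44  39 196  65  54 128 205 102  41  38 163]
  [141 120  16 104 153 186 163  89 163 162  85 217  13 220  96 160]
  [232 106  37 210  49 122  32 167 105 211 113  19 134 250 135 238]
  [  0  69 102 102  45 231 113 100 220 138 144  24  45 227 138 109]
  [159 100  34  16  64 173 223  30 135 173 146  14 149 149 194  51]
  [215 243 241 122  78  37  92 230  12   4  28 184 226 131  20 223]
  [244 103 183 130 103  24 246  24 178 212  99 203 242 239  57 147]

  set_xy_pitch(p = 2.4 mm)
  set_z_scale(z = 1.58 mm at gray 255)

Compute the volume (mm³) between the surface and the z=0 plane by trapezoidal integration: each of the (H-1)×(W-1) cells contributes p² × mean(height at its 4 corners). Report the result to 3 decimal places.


1027.525

height_mm = gray/255 × 1.58; cell vol = 2.4² × mean(4 corners)
unit = 2.4² × 1.58 / (4×255) = 0.00892235 mm³ per gray-sum
row 0: Σ corner-gray over 15 cells = 7218  → 64.4015
row 1: Σ corner-gray over 15 cells = 8033  → 71.6733
row 2: Σ corner-gray over 15 cells = 9557  → 85.2709
row 3: Σ corner-gray over 15 cells = 9711  → 86.6450
row 4: Σ corner-gray over 15 cells = 7064  → 63.0275
row 5: Σ corner-gray over 15 cells = 6182  → 55.1580
row 6: Σ corner-gray over 15 cells = 7822  → 69.7906
row 7: Σ corner-gray over 15 cells = 7500  → 66.9176
row 8: Σ corner-gray over 15 cells = 7014  → 62.5814
row 9: Σ corner-gray over 15 cells = 7712  → 68.8092
row 10: Σ corner-gray over 15 cells = 7725  → 68.9252
row 11: Σ corner-gray over 15 cells = 7355  → 65.6239
row 12: Σ corner-gray over 15 cells = 6915  → 61.6981
row 13: Σ corner-gray over 15 cells = 7144  → 63.7413
row 14: Σ corner-gray over 15 cells = 8211  → 73.2614
Σ rows: total corner-gray = 115163  → 1027.5249 mm³


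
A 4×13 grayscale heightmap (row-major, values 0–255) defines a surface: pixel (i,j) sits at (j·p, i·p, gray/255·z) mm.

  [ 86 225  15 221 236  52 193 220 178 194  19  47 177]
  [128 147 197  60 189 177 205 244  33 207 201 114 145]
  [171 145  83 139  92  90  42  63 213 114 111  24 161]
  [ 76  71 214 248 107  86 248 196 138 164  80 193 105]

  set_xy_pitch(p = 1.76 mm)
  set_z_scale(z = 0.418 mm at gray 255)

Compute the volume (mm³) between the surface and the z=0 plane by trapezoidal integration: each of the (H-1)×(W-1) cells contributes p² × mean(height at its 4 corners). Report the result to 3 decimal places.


25.266

height_mm = gray/255 × 0.418; cell vol = 1.76² × mean(4 corners)
unit = 1.76² × 0.418 / (4×255) = 0.00126941 mm³ per gray-sum
row 0: Σ corner-gray over 12 cells = 7284  → 9.2464
row 1: Σ corner-gray over 12 cells = 6385  → 8.1052
row 2: Σ corner-gray over 12 cells = 6235  → 7.9148
Σ rows: total corner-gray = 19904  → 25.2663 mm³


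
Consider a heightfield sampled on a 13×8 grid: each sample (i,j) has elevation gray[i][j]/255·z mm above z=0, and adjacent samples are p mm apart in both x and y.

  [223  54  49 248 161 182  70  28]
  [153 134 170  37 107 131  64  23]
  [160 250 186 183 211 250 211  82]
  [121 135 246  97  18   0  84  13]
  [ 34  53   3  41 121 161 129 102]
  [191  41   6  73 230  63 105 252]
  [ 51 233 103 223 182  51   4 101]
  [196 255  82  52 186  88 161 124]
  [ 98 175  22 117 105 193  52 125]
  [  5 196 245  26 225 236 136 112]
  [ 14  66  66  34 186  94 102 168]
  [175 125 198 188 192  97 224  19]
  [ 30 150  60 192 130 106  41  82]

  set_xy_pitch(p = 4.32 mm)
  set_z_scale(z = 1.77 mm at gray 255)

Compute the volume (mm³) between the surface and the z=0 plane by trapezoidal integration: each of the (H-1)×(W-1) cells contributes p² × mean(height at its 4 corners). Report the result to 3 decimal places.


height_mm = gray/255 × 1.77; cell vol = 4.32² × mean(4 corners)
unit = 4.32² × 1.77 / (4×255) = 0.0323848 mm³ per gray-sum
row 0: Σ corner-gray over 7 cells = 3241  → 104.9590
row 1: Σ corner-gray over 7 cells = 4286  → 138.8011
row 2: Σ corner-gray over 7 cells = 4118  → 133.3604
row 3: Σ corner-gray over 7 cells = 2446  → 79.2131
row 4: Σ corner-gray over 7 cells = 2631  → 85.2043
row 5: Σ corner-gray over 7 cells = 3223  → 104.3761
row 6: Σ corner-gray over 7 cells = 3712  → 120.2122
row 7: Σ corner-gray over 7 cells = 3519  → 113.9619
row 8: Σ corner-gray over 7 cells = 3796  → 122.9325
row 9: Σ corner-gray over 7 cells = 3523  → 114.0915
row 10: Σ corner-gray over 7 cells = 3520  → 113.9943
row 11: Σ corner-gray over 7 cells = 3712  → 120.2122
Σ rows: total corner-gray = 41727  → 1351.3186 mm³

1351.319


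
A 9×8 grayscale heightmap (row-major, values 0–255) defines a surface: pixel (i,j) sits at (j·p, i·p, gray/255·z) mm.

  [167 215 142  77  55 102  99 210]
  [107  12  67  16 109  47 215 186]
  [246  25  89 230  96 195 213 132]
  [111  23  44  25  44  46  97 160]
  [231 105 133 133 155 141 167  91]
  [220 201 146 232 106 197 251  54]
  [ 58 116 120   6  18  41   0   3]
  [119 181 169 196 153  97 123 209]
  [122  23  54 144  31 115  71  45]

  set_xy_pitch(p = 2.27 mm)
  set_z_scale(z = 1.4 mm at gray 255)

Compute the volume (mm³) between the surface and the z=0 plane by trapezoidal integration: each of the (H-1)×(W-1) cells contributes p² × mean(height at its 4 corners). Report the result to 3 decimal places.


182.289

height_mm = gray/255 × 1.4; cell vol = 2.27² × mean(4 corners)
unit = 2.27² × 1.4 / (4×255) = 0.00707261 mm³ per gray-sum
row 0: Σ corner-gray over 7 cells = 2982  → 21.0905
row 1: Σ corner-gray over 7 cells = 3299  → 23.3325
row 2: Σ corner-gray over 7 cells = 2903  → 20.5318
row 3: Σ corner-gray over 7 cells = 2819  → 19.9377
row 4: Σ corner-gray over 7 cells = 4530  → 32.0389
row 5: Σ corner-gray over 7 cells = 3203  → 22.6536
row 6: Σ corner-gray over 7 cells = 2829  → 20.0084
row 7: Σ corner-gray over 7 cells = 3209  → 22.6960
Σ rows: total corner-gray = 25774  → 182.2894 mm³


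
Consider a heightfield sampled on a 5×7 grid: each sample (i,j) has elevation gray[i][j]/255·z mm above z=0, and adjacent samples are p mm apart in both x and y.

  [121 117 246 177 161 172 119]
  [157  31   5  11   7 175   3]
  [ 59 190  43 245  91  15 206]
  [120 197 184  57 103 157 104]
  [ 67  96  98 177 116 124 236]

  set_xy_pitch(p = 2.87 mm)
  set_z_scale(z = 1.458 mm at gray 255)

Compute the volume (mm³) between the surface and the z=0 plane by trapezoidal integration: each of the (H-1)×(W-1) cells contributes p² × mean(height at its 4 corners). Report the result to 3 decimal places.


127.782

height_mm = gray/255 × 1.458; cell vol = 2.87² × mean(4 corners)
unit = 2.87² × 1.458 / (4×255) = 0.0117739 mm³ per gray-sum
row 0: Σ corner-gray over 6 cells = 2604  → 30.6593
row 1: Σ corner-gray over 6 cells = 2051  → 24.1483
row 2: Σ corner-gray over 6 cells = 3053  → 35.9458
row 3: Σ corner-gray over 6 cells = 3145  → 37.0290
Σ rows: total corner-gray = 10853  → 127.7824 mm³


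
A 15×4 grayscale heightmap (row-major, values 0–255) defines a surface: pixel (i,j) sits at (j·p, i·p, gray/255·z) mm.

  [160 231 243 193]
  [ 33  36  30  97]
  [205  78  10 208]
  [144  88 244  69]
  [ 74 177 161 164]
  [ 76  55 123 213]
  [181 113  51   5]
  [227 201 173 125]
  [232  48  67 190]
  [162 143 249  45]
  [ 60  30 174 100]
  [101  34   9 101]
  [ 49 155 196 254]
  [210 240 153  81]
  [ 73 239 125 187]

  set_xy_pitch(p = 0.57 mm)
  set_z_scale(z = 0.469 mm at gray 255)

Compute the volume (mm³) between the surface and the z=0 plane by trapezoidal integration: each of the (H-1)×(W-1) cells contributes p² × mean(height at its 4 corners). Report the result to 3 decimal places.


height_mm = gray/255 × 0.469; cell vol = 0.57² × mean(4 corners)
unit = 0.57² × 0.469 / (4×255) = 0.00014939 mm³ per gray-sum
row 0: Σ corner-gray over 3 cells = 1563  → 0.2335
row 1: Σ corner-gray over 3 cells = 851  → 0.1271
row 2: Σ corner-gray over 3 cells = 1466  → 0.2190
row 3: Σ corner-gray over 3 cells = 1791  → 0.2676
row 4: Σ corner-gray over 3 cells = 1559  → 0.2329
row 5: Σ corner-gray over 3 cells = 1159  → 0.1731
row 6: Σ corner-gray over 3 cells = 1614  → 0.2411
row 7: Σ corner-gray over 3 cells = 1752  → 0.2617
row 8: Σ corner-gray over 3 cells = 1643  → 0.2454
row 9: Σ corner-gray over 3 cells = 1559  → 0.2329
row 10: Σ corner-gray over 3 cells = 856  → 0.1279
row 11: Σ corner-gray over 3 cells = 1293  → 0.1932
row 12: Σ corner-gray over 3 cells = 2082  → 0.3110
row 13: Σ corner-gray over 3 cells = 2065  → 0.3085
Σ rows: total corner-gray = 21253  → 3.1750 mm³

3.175


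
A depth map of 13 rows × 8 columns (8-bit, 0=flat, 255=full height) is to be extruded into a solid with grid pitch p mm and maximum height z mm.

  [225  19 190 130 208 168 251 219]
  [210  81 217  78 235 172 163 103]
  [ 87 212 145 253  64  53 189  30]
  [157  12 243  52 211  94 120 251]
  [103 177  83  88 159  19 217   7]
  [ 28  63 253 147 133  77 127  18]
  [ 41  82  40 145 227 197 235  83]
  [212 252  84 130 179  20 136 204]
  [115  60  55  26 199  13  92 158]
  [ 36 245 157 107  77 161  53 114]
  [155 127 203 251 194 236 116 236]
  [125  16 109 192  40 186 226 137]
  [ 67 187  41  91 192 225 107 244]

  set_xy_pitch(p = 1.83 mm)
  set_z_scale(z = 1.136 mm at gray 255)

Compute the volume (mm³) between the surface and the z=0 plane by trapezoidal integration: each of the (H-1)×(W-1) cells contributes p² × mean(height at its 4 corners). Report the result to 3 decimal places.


170.125

height_mm = gray/255 × 1.136; cell vol = 1.83² × mean(4 corners)
unit = 1.83² × 1.136 / (4×255) = 0.00372976 mm³ per gray-sum
row 0: Σ corner-gray over 7 cells = 4581  → 17.0860
row 1: Σ corner-gray over 7 cells = 4154  → 15.4934
row 2: Σ corner-gray over 7 cells = 3821  → 14.2514
row 3: Σ corner-gray over 7 cells = 3468  → 12.9348
row 4: Σ corner-gray over 7 cells = 3242  → 12.0919
row 5: Σ corner-gray over 7 cells = 3622  → 13.5092
row 6: Σ corner-gray over 7 cells = 3994  → 14.8966
row 7: Σ corner-gray over 7 cells = 3181  → 11.8644
row 8: Σ corner-gray over 7 cells = 2913  → 10.8648
row 9: Σ corner-gray over 7 cells = 4395  → 16.3923
row 10: Σ corner-gray over 7 cells = 4445  → 16.5788
row 11: Σ corner-gray over 7 cells = 3797  → 14.1619
Σ rows: total corner-gray = 45613  → 170.1253 mm³


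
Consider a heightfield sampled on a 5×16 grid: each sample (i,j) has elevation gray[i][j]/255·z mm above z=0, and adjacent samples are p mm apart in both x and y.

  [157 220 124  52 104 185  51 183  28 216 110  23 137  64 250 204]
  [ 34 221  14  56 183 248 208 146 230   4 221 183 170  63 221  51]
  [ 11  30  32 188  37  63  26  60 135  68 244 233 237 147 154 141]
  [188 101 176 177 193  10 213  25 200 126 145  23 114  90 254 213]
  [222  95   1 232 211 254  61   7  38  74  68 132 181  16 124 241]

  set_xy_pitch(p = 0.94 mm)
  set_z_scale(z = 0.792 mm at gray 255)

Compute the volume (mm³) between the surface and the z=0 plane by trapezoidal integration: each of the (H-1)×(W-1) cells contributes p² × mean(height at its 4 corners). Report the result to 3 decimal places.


height_mm = gray/255 × 0.792; cell vol = 0.94² × mean(4 corners)
unit = 0.94² × 0.792 / (4×255) = 0.000686089 mm³ per gray-sum
row 0: Σ corner-gray over 15 cells = 8276  → 5.6781
row 1: Σ corner-gray over 15 cells = 7881  → 5.4071
row 2: Σ corner-gray over 15 cells = 7555  → 5.1834
row 3: Σ corner-gray over 15 cells = 7546  → 5.1772
Σ rows: total corner-gray = 31258  → 21.4458 mm³

21.446


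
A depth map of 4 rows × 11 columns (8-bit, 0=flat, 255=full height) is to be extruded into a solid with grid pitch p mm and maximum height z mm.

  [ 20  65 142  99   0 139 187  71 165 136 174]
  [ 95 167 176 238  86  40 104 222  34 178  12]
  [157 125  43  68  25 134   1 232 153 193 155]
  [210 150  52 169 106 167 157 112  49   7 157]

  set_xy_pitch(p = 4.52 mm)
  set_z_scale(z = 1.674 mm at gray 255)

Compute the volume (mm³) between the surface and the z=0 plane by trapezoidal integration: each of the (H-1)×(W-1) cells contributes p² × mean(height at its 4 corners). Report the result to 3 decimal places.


height_mm = gray/255 × 1.674; cell vol = 4.52² × mean(4 corners)
unit = 4.52² × 1.674 / (4×255) = 0.0335299 mm³ per gray-sum
row 0: Σ corner-gray over 10 cells = 4799  → 160.9100
row 1: Σ corner-gray over 10 cells = 4857  → 162.8547
row 2: Σ corner-gray over 10 cells = 4565  → 153.0640
Σ rows: total corner-gray = 14221  → 476.8286 mm³

476.829


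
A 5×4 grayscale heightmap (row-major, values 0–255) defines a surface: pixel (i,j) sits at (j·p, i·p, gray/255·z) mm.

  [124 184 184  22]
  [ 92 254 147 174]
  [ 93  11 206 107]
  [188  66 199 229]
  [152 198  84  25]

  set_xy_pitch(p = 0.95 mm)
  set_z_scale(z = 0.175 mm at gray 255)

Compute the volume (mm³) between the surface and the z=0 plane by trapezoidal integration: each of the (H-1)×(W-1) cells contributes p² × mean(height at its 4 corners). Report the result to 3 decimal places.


height_mm = gray/255 × 0.175; cell vol = 0.95² × mean(4 corners)
unit = 0.95² × 0.175 / (4×255) = 0.000154841 mm³ per gray-sum
row 0: Σ corner-gray over 3 cells = 1950  → 0.3019
row 1: Σ corner-gray over 3 cells = 1702  → 0.2635
row 2: Σ corner-gray over 3 cells = 1581  → 0.2448
row 3: Σ corner-gray over 3 cells = 1688  → 0.2614
Σ rows: total corner-gray = 6921  → 1.0717 mm³

1.072


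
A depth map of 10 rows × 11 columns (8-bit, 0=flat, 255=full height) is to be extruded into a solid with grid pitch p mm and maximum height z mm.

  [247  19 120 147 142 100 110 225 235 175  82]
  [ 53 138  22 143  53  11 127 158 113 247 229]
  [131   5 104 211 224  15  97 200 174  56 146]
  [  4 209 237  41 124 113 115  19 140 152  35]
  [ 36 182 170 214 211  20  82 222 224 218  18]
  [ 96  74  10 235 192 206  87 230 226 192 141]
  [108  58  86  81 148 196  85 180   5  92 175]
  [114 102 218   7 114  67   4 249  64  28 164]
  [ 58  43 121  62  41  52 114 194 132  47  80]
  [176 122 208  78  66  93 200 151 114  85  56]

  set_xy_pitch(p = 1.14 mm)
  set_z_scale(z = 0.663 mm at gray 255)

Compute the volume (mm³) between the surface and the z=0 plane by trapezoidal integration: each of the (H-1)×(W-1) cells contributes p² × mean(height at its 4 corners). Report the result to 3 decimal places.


37.041

height_mm = gray/255 × 0.663; cell vol = 1.14² × mean(4 corners)
unit = 1.14² × 0.663 / (4×255) = 0.00084474 mm³ per gray-sum
row 0: Σ corner-gray over 10 cells = 5181  → 4.3766
row 1: Σ corner-gray over 10 cells = 4755  → 4.0167
row 2: Σ corner-gray over 10 cells = 4788  → 4.0446
row 3: Σ corner-gray over 10 cells = 5479  → 4.6283
row 4: Σ corner-gray over 10 cells = 6281  → 5.3058
row 5: Σ corner-gray over 10 cells = 5286  → 4.4653
row 6: Σ corner-gray over 10 cells = 4129  → 3.4879
row 7: Σ corner-gray over 10 cells = 3734  → 3.1543
row 8: Σ corner-gray over 10 cells = 4216  → 3.5614
Σ rows: total corner-gray = 43849  → 37.0410 mm³


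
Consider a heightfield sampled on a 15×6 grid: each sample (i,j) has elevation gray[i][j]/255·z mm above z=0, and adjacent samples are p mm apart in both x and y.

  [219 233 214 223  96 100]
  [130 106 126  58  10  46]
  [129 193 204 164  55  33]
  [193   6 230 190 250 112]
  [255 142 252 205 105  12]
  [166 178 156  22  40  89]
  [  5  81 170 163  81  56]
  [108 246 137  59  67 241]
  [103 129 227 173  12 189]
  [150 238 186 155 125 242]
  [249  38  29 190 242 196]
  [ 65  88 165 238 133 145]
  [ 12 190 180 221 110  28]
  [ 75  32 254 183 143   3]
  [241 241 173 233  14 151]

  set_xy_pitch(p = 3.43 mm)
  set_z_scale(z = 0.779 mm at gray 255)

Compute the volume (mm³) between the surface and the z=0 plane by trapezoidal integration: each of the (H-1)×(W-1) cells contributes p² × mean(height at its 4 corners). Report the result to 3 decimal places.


351.652

height_mm = gray/255 × 0.779; cell vol = 3.43² × mean(4 corners)
unit = 3.43² × 0.779 / (4×255) = 0.00898515 mm³ per gray-sum
row 0: Σ corner-gray over 5 cells = 2627  → 23.6040
row 1: Σ corner-gray over 5 cells = 2170  → 19.4978
row 2: Σ corner-gray over 5 cells = 3051  → 27.4137
row 3: Σ corner-gray over 5 cells = 3332  → 29.9385
row 4: Σ corner-gray over 5 cells = 2722  → 24.4576
row 5: Σ corner-gray over 5 cells = 2098  → 18.8509
row 6: Σ corner-gray over 5 cells = 2418  → 21.7261
row 7: Σ corner-gray over 5 cells = 2741  → 24.6283
row 8: Σ corner-gray over 5 cells = 3174  → 28.5189
row 9: Σ corner-gray over 5 cells = 3243  → 29.1389
row 10: Σ corner-gray over 5 cells = 2901  → 26.0659
row 11: Σ corner-gray over 5 cells = 2900  → 26.0569
row 12: Σ corner-gray over 5 cells = 2744  → 24.6553
row 13: Σ corner-gray over 5 cells = 3016  → 27.0992
Σ rows: total corner-gray = 39137  → 351.6520 mm³


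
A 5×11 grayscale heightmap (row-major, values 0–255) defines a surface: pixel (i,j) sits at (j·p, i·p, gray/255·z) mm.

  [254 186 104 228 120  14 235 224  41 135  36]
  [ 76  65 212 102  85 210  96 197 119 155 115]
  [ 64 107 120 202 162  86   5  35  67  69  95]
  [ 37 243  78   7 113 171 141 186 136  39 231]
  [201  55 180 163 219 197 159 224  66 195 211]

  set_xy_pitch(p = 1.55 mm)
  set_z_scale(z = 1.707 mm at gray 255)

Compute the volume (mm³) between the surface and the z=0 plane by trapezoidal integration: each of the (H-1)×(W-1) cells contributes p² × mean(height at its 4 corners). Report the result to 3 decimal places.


81.458

height_mm = gray/255 × 1.707; cell vol = 1.55² × mean(4 corners)
unit = 1.55² × 1.707 / (4×255) = 0.00402065 mm³ per gray-sum
row 0: Σ corner-gray over 10 cells = 5537  → 22.2624
row 1: Σ corner-gray over 10 cells = 4538  → 18.2457
row 2: Σ corner-gray over 10 cells = 4361  → 17.5341
row 3: Σ corner-gray over 10 cells = 5824  → 23.4163
Σ rows: total corner-gray = 20260  → 81.4585 mm³


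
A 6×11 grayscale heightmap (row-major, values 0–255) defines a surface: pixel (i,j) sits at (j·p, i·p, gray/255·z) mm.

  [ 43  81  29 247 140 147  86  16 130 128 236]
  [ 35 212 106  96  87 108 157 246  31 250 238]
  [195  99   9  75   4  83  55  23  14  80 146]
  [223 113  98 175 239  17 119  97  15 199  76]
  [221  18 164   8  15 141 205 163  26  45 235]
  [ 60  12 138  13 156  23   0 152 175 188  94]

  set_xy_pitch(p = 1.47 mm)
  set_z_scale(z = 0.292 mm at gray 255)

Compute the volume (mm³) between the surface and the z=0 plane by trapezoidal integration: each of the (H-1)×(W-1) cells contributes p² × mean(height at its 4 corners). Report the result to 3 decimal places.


height_mm = gray/255 × 0.292; cell vol = 1.47² × mean(4 corners)
unit = 1.47² × 0.292 / (4×255) = 0.000618611 mm³ per gray-sum
row 0: Σ corner-gray over 10 cells = 5146  → 3.1834
row 1: Σ corner-gray over 10 cells = 4084  → 2.5264
row 2: Σ corner-gray over 10 cells = 3668  → 2.2691
row 3: Σ corner-gray over 10 cells = 4469  → 2.7646
row 4: Σ corner-gray over 10 cells = 3894  → 2.4089
Σ rows: total corner-gray = 21261  → 13.1523 mm³

13.152


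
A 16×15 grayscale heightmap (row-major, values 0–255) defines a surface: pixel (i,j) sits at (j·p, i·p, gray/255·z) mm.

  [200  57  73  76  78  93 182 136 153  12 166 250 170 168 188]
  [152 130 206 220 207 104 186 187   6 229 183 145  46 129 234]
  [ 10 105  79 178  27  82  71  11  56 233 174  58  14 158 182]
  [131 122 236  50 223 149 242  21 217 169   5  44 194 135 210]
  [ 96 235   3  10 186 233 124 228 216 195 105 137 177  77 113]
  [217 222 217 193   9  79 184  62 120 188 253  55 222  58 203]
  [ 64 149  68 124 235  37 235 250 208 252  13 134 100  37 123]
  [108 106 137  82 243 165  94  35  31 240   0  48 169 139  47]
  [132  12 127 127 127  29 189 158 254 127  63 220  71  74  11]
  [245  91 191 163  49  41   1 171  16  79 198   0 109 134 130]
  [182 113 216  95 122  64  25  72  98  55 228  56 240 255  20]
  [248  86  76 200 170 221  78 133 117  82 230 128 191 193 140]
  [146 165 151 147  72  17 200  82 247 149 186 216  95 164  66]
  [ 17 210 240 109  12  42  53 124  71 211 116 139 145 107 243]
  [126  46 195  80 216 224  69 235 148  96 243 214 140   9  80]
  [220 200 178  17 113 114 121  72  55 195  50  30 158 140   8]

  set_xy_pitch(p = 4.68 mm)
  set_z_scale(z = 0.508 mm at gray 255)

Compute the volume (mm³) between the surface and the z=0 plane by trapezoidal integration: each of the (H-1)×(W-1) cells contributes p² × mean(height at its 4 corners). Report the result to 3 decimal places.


height_mm = gray/255 × 0.508; cell vol = 4.68² × mean(4 corners)
unit = 4.68² × 0.508 / (4×255) = 0.0109083 mm³ per gray-sum
row 0: Σ corner-gray over 14 cells = 7958  → 86.8079
row 1: Σ corner-gray over 14 cells = 7026  → 76.6414
row 2: Σ corner-gray over 14 cells = 6639  → 72.4199
row 3: Σ corner-gray over 14 cells = 8016  → 87.4406
row 4: Σ corner-gray over 14 cells = 8205  → 89.5022
row 5: Σ corner-gray over 14 cells = 8015  → 87.4297
row 6: Σ corner-gray over 14 cells = 7004  → 76.4014
row 7: Σ corner-gray over 14 cells = 6432  → 70.1619
row 8: Σ corner-gray over 14 cells = 6160  → 67.1948
row 9: Σ corner-gray over 14 cells = 6341  → 69.1692
row 10: Σ corner-gray over 14 cells = 7678  → 83.7536
row 11: Σ corner-gray over 14 cells = 8192  → 89.3604
row 12: Σ corner-gray over 14 cells = 7412  → 80.8520
row 13: Σ corner-gray over 14 cells = 7454  → 81.3101
row 14: Σ corner-gray over 14 cells = 7150  → 77.9940
Σ rows: total corner-gray = 109682  → 1196.4391 mm³

1196.439


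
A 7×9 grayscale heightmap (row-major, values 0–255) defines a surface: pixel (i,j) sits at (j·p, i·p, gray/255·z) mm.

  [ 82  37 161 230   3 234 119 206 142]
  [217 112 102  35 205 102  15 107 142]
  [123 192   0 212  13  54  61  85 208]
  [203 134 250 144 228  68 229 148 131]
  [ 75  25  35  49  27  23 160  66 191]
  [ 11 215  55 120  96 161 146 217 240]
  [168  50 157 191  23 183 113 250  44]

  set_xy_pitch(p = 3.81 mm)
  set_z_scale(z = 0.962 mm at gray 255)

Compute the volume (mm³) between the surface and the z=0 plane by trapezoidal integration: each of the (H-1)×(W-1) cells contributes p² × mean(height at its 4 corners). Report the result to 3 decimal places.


314.831

height_mm = gray/255 × 0.962; cell vol = 3.81² × mean(4 corners)
unit = 3.81² × 0.962 / (4×255) = 0.0136907 mm³ per gray-sum
row 0: Σ corner-gray over 8 cells = 3919  → 53.6538
row 1: Σ corner-gray over 8 cells = 3280  → 44.9054
row 2: Σ corner-gray over 8 cells = 4301  → 58.8836
row 3: Σ corner-gray over 8 cells = 3772  → 51.6412
row 4: Σ corner-gray over 8 cells = 3307  → 45.2751
row 5: Σ corner-gray over 8 cells = 4417  → 60.4717
Σ rows: total corner-gray = 22996  → 314.8308 mm³


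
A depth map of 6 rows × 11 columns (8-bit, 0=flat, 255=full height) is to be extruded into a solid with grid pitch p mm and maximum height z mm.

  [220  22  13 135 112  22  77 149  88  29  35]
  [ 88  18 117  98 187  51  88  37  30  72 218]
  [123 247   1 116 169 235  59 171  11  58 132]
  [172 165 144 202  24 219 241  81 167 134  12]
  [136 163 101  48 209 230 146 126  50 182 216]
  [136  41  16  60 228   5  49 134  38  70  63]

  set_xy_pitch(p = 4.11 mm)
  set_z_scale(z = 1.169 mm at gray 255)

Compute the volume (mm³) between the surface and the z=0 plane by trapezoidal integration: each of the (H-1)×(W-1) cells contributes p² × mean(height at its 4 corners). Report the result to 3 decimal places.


height_mm = gray/255 × 1.169; cell vol = 4.11² × mean(4 corners)
unit = 4.11² × 1.169 / (4×255) = 0.0193597 mm³ per gray-sum
row 0: Σ corner-gray over 10 cells = 3251  → 62.9383
row 1: Σ corner-gray over 10 cells = 4091  → 79.2004
row 2: Σ corner-gray over 10 cells = 5327  → 103.1290
row 3: Σ corner-gray over 10 cells = 5800  → 112.2861
row 4: Σ corner-gray over 10 cells = 4343  → 84.0791
Σ rows: total corner-gray = 22812  → 441.6328 mm³

441.633


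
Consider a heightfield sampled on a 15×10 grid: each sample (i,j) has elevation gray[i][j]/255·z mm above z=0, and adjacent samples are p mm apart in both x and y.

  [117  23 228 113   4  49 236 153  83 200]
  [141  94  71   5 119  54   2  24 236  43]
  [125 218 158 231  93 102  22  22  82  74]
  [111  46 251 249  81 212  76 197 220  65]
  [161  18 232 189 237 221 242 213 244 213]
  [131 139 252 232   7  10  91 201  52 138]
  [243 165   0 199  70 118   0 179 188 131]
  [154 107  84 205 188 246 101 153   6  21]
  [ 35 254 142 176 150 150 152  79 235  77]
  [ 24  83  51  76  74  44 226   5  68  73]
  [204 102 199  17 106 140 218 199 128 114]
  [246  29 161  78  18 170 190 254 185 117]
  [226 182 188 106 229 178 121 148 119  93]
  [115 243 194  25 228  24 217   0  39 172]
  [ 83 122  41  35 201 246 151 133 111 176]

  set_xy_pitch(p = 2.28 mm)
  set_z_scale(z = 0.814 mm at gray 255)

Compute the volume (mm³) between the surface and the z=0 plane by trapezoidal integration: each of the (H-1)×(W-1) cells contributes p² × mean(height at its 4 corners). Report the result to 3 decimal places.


height_mm = gray/255 × 0.814; cell vol = 2.28² × mean(4 corners)
unit = 2.28² × 0.814 / (4×255) = 0.00414853 mm³ per gray-sum
row 0: Σ corner-gray over 9 cells = 3489  → 14.4742
row 1: Σ corner-gray over 9 cells = 3449  → 14.3083
row 2: Σ corner-gray over 9 cells = 4895  → 20.3070
row 3: Σ corner-gray over 9 cells = 6406  → 26.5755
row 4: Σ corner-gray over 9 cells = 5803  → 24.0739
row 5: Σ corner-gray over 9 cells = 4449  → 18.4568
row 6: Σ corner-gray over 9 cells = 4567  → 18.9463
row 7: Σ corner-gray over 9 cells = 5143  → 21.3359
row 8: Σ corner-gray over 9 cells = 4139  → 17.1708
row 9: Σ corner-gray over 9 cells = 3887  → 16.1253
row 10: Σ corner-gray over 9 cells = 5069  → 21.0289
row 11: Σ corner-gray over 9 cells = 5394  → 22.3772
row 12: Σ corner-gray over 9 cells = 5088  → 21.1077
row 13: Σ corner-gray over 9 cells = 4566  → 18.9422
Σ rows: total corner-gray = 66344  → 275.2299 mm³

275.230


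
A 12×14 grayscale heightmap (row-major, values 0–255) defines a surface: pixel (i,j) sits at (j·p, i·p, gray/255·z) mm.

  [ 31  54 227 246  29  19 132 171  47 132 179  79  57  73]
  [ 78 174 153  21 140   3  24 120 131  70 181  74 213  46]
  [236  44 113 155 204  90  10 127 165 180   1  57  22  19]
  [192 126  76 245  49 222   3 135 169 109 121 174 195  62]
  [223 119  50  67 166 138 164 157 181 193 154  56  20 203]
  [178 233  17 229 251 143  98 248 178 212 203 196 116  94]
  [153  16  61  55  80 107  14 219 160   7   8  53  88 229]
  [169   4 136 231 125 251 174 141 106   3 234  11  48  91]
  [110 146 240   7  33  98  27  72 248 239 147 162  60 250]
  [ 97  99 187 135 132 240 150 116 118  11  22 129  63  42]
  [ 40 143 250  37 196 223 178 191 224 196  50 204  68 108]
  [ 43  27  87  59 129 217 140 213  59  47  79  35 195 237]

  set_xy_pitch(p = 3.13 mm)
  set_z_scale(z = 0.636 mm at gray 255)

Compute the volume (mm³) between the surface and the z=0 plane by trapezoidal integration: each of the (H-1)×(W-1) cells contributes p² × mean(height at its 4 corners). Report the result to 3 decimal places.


429.891

height_mm = gray/255 × 0.636; cell vol = 3.13² × mean(4 corners)
unit = 3.13² × 0.636 / (4×255) = 0.00610866 mm³ per gray-sum
row 0: Σ corner-gray over 13 cells = 5580  → 34.0863
row 1: Σ corner-gray over 13 cells = 5323  → 32.5164
row 2: Σ corner-gray over 13 cells = 6093  → 37.2200
row 3: Σ corner-gray over 13 cells = 6858  → 41.8932
row 4: Σ corner-gray over 13 cells = 7876  → 48.1118
row 5: Σ corner-gray over 13 cells = 6638  → 40.5493
row 6: Σ corner-gray over 13 cells = 5306  → 32.4125
row 7: Σ corner-gray over 13 cells = 6506  → 39.7429
row 8: Σ corner-gray over 13 cells = 6261  → 38.2463
row 9: Σ corner-gray over 13 cells = 7011  → 42.8278
row 10: Σ corner-gray over 13 cells = 6922  → 42.2841
Σ rows: total corner-gray = 70374  → 429.8905 mm³


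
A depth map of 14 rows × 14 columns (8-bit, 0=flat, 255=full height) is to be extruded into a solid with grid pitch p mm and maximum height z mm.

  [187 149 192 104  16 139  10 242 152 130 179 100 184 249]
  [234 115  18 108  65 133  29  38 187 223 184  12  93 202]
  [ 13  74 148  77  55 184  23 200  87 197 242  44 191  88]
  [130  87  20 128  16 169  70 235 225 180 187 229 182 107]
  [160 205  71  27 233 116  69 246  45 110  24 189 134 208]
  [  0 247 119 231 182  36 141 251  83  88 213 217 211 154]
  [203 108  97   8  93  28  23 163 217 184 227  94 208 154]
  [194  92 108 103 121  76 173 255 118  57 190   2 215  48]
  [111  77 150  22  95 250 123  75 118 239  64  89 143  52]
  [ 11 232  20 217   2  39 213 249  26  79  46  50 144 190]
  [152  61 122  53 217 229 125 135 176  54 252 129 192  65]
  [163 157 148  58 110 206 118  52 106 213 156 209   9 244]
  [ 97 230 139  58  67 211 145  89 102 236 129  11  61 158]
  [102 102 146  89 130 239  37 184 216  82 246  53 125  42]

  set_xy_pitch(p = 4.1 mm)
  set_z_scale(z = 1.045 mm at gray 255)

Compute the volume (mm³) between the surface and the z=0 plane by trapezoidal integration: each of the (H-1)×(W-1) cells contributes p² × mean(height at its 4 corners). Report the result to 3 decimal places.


1499.486

height_mm = gray/255 × 1.045; cell vol = 4.1² × mean(4 corners)
unit = 4.1² × 1.045 / (4×255) = 0.017222 mm³ per gray-sum
row 0: Σ corner-gray over 13 cells = 6476  → 111.5297
row 1: Σ corner-gray over 13 cells = 5991  → 103.1771
row 2: Σ corner-gray over 13 cells = 6838  → 117.7641
row 3: Σ corner-gray over 13 cells = 6999  → 120.5368
row 4: Σ corner-gray over 13 cells = 7498  → 129.1306
row 5: Σ corner-gray over 13 cells = 7449  → 128.2868
row 6: Σ corner-gray over 13 cells = 6519  → 112.2703
row 7: Σ corner-gray over 13 cells = 6315  → 108.7570
row 8: Σ corner-gray over 13 cells = 5888  → 101.4032
row 9: Σ corner-gray over 13 cells = 6542  → 112.6664
row 10: Σ corner-gray over 13 cells = 7198  → 123.9640
row 11: Σ corner-gray over 13 cells = 6702  → 115.4219
row 12: Σ corner-gray over 13 cells = 6653  → 114.5780
Σ rows: total corner-gray = 87068  → 1499.4859 mm³


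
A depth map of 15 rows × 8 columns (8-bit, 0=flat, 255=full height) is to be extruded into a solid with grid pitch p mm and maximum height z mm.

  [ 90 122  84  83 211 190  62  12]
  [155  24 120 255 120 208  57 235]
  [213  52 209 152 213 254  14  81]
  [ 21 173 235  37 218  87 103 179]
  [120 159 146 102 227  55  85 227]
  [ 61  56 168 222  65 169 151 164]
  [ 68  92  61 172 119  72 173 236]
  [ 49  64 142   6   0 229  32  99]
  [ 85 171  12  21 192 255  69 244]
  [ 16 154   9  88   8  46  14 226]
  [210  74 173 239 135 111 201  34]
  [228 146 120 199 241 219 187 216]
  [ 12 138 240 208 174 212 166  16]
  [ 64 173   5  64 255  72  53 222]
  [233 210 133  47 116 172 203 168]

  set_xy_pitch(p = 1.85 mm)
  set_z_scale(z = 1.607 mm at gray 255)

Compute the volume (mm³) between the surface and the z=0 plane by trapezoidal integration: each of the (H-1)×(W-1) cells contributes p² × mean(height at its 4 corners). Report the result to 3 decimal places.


height_mm = gray/255 × 1.607; cell vol = 1.85² × mean(4 corners)
unit = 1.85² × 1.607 / (4×255) = 0.00539212 mm³ per gray-sum
row 0: Σ corner-gray over 7 cells = 3564  → 19.2175
row 1: Σ corner-gray over 7 cells = 4040  → 21.7841
row 2: Σ corner-gray over 7 cells = 3988  → 21.5038
row 3: Σ corner-gray over 7 cells = 3801  → 20.4954
row 4: Σ corner-gray over 7 cells = 3782  → 20.3930
row 5: Σ corner-gray over 7 cells = 3569  → 19.2445
row 6: Σ corner-gray over 7 cells = 2776  → 14.9685
row 7: Σ corner-gray over 7 cells = 2863  → 15.4376
row 8: Σ corner-gray over 7 cells = 2649  → 14.2837
row 9: Σ corner-gray over 7 cells = 2990  → 16.1224
row 10: Σ corner-gray over 7 cells = 4778  → 25.7635
row 11: Σ corner-gray over 7 cells = 4972  → 26.8096
row 12: Σ corner-gray over 7 cells = 3834  → 20.6734
row 13: Σ corner-gray over 7 cells = 3693  → 19.9131
Σ rows: total corner-gray = 51299  → 276.6101 mm³

276.610


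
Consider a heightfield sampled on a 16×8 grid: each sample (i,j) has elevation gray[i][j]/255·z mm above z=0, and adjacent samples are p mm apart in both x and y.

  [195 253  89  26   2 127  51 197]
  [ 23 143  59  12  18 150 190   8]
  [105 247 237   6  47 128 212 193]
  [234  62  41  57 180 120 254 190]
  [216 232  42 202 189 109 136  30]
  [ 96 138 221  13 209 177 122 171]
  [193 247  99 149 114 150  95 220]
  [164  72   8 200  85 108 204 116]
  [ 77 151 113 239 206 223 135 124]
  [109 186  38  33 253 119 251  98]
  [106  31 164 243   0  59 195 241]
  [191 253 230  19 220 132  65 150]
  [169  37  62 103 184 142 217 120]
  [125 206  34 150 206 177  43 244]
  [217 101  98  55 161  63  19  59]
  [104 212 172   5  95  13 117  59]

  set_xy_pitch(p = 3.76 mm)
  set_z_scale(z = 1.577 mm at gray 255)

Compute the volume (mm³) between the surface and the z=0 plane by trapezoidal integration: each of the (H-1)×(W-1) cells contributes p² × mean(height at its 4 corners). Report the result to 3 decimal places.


height_mm = gray/255 × 1.577; cell vol = 3.76² × mean(4 corners)
unit = 3.76² × 1.577 / (4×255) = 0.0218578 mm³ per gray-sum
row 0: Σ corner-gray over 7 cells = 2663  → 58.2074
row 1: Σ corner-gray over 7 cells = 3227  → 70.5352
row 2: Σ corner-gray over 7 cells = 3904  → 85.3330
row 3: Σ corner-gray over 7 cells = 3918  → 85.6390
row 4: Σ corner-gray over 7 cells = 4093  → 89.4641
row 5: Σ corner-gray over 7 cells = 4148  → 90.6663
row 6: Σ corner-gray over 7 cells = 3755  → 82.0762
row 7: Σ corner-gray over 7 cells = 3969  → 86.7538
row 8: Σ corner-gray over 7 cells = 4302  → 94.0324
row 9: Σ corner-gray over 7 cells = 3698  → 80.8303
row 10: Σ corner-gray over 7 cells = 3910  → 85.4641
row 11: Σ corner-gray over 7 cells = 3958  → 86.5133
row 12: Σ corner-gray over 7 cells = 3780  → 82.6226
row 13: Σ corner-gray over 7 cells = 3271  → 71.4970
row 14: Σ corner-gray over 7 cells = 2661  → 58.1637
Σ rows: total corner-gray = 55257  → 1207.7986 mm³

1207.799


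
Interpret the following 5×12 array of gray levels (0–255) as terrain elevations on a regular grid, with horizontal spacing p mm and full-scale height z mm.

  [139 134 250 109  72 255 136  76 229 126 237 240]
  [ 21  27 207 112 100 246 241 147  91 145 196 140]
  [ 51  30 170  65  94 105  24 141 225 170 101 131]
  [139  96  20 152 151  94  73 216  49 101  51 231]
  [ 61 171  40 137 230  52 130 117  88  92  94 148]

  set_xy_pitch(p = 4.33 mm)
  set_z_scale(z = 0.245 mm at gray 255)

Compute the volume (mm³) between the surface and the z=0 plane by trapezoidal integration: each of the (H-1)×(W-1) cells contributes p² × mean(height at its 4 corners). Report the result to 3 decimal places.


99.633

height_mm = gray/255 × 0.245; cell vol = 4.33² × mean(4 corners)
unit = 4.33² × 0.245 / (4×255) = 0.00450341 mm³ per gray-sum
row 0: Σ corner-gray over 11 cells = 6812  → 30.6772
row 1: Σ corner-gray over 11 cells = 5617  → 25.2957
row 2: Σ corner-gray over 11 cells = 4808  → 21.6524
row 3: Σ corner-gray over 11 cells = 4887  → 22.0082
Σ rows: total corner-gray = 22124  → 99.6335 mm³


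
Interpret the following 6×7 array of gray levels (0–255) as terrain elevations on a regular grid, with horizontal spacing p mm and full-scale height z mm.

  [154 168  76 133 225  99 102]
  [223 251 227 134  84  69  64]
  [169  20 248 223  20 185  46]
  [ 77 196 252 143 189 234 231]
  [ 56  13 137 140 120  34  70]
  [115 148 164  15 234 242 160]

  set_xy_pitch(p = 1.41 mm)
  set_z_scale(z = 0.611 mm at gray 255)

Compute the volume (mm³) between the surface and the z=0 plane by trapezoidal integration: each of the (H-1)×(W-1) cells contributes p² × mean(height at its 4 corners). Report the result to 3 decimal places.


20.349

height_mm = gray/255 × 0.611; cell vol = 1.41² × mean(4 corners)
unit = 1.41² × 0.611 / (4×255) = 0.00119091 mm³ per gray-sum
row 0: Σ corner-gray over 6 cells = 3475  → 4.1384
row 1: Σ corner-gray over 6 cells = 3424  → 4.0777
row 2: Σ corner-gray over 6 cells = 3943  → 4.6958
row 3: Σ corner-gray over 6 cells = 3350  → 3.9896
row 4: Σ corner-gray over 6 cells = 2895  → 3.4477
Σ rows: total corner-gray = 17087  → 20.3491 mm³
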